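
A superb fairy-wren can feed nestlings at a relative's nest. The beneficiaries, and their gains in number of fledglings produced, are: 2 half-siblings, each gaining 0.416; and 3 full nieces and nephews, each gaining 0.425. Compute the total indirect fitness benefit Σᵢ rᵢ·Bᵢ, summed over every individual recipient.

0.52675

r to a half-sibling = 0.25 (half-sibs share one parent — one path of length 2: r = (1/2)^2 = 1/4).
r to a full niece or nephew = 1/4 (full aunt/uncle↔niece/nephew: two paths of length 3 through the shared grandparent pair: r = 2·(1/2)^3 = 1/4).
Summing one r·B term per recipient: 2·0.25·0.416 + 3·0.25·0.425 = 0.52675.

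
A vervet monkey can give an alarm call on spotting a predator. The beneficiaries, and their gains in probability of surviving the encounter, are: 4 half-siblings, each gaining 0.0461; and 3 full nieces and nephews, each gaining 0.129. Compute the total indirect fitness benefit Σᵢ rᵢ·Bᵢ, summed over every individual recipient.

0.14285

r to a half-sibling = 1/4 (half-sibs share one parent — one path of length 2: r = (1/2)^2 = 1/4).
r to a full niece or nephew = 0.25 (full aunt/uncle↔niece/nephew: two paths of length 3 through the shared grandparent pair: r = 2·(1/2)^3 = 1/4).
Summing one r·B term per recipient: 4·0.25·0.0461 + 3·0.25·0.129 = 0.14285.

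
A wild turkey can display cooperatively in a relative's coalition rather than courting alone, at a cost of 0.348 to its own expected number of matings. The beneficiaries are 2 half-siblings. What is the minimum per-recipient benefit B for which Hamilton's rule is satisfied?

0.696

r to a half-sibling = 1/4 (half-sibs share one parent — one path of length 2: r = (1/2)^2 = 1/4).
Hamilton's rule with n recipients of equal r: n·r·B > C, so B > C/(n·r) = 0.348/(2·0.25) = 0.696.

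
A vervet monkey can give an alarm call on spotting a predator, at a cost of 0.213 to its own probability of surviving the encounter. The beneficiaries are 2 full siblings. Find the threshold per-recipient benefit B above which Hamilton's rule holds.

r to a full sibling = 0.5 (full sibs share both parents — two paths of length 2: r = 2·(1/2)^2 = 1/2).
Hamilton's rule with n recipients of equal r: n·r·B > C, so B > C/(n·r) = 0.213/(2·0.5) = 0.213.

0.213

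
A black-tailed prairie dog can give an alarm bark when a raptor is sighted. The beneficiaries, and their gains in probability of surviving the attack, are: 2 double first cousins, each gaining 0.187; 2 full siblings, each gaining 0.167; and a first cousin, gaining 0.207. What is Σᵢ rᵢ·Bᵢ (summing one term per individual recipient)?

0.286375

r to a double first cousin = 1/4 (double first cousins share both grandparent pairs — four paths of length 4: r = 4·(1/2)^4 = 1/4).
r to a full sibling = 1/2 (full sibs share both parents — two paths of length 2: r = 2·(1/2)^2 = 1/2).
r to a first cousin = 1/8 (first cousins share one grandparent pair — two paths of length 4: r = 2·(1/2)^4 = 1/8).
Summing one r·B term per recipient: 2·0.25·0.187 + 2·0.5·0.167 + 1·0.125·0.207 = 0.286375.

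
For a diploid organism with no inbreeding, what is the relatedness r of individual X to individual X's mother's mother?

Each parent–offspring link contributes a factor of 1/2, and independent paths through distinct common ancestors add.
Two parent–offspring links: r = (1/2)^2 = 1/4.

0.25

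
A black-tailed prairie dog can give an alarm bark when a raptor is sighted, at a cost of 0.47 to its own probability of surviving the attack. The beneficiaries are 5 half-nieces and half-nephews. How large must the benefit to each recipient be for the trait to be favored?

r to a half-niece or half-nephew = 1/8 (half-aunt/uncle↔niece/nephew: one path of length 3: r = (1/2)^3 = 1/8).
Hamilton's rule with n recipients of equal r: n·r·B > C, so B > C/(n·r) = 0.47/(5·0.125) = 0.752.

0.752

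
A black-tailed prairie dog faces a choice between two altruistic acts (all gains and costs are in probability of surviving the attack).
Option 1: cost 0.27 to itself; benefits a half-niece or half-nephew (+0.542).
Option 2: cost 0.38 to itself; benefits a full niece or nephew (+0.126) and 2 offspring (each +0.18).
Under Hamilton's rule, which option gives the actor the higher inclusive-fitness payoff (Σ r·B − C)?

Option 1: r to a half-niece or half-nephew = 0.125.
Option 1: Σ r·B − C = (1·0.125·0.542) − 0.27 = -0.20225.
Option 2: r to a full niece or nephew = 0.25.
Option 2: r to an offspring = 0.5.
Option 2: Σ r·B − C = (1·0.25·0.126 + 2·0.5·0.18) − 0.38 = -0.1685.
Option 2 has the higher net inclusive-fitness payoff.

Option 2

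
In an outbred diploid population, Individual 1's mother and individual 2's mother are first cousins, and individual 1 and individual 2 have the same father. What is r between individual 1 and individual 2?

Wright's path rule: contributions from independent ancestry routes add.
Individual 1 and individual 2 are related in two ways: second cousins through their mothers (r = 1/32) and half-sibs through their shared father (r = 1/4).
r = 1/32 + 1/4 = 0.28125.

0.28125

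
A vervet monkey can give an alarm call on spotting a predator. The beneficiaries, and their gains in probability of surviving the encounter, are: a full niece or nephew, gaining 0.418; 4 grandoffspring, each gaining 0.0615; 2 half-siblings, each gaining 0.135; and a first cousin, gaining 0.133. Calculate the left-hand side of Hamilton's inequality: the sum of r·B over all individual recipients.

0.250125

r to a full niece or nephew = 1/4 (full aunt/uncle↔niece/nephew: two paths of length 3 through the shared grandparent pair: r = 2·(1/2)^3 = 1/4).
r to a grandoffspring = 1/4 (two parent–offspring links: r = (1/2)^2 = 1/4).
r to a half-sibling = 1/4 (half-sibs share one parent — one path of length 2: r = (1/2)^2 = 1/4).
r to a first cousin = 0.125 (first cousins share one grandparent pair — two paths of length 4: r = 2·(1/2)^4 = 1/8).
Summing one r·B term per recipient: 1·0.25·0.418 + 4·0.25·0.0615 + 2·0.25·0.135 + 1·0.125·0.133 = 0.250125.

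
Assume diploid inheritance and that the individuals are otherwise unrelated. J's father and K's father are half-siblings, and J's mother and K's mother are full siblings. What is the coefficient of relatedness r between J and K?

With two independent routes of shared ancestry, r is the sum of the two contributions.
J and K are related in two ways: half first cousins through their fathers (r = 1/16) and first cousins through their mothers (r = 1/8).
r = 1/16 + 1/8 = 3/16 = 0.1875.

0.1875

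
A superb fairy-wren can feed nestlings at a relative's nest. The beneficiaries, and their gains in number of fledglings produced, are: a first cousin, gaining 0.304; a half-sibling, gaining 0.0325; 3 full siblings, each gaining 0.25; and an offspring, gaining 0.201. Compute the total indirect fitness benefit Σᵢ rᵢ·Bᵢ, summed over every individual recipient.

0.521625

r to a first cousin = 0.125 (first cousins share one grandparent pair — two paths of length 4: r = 2·(1/2)^4 = 1/8).
r to a half-sibling = 0.25 (half-sibs share one parent — one path of length 2: r = (1/2)^2 = 1/4).
r to a full sibling = 1/2 (full sibs share both parents — two paths of length 2: r = 2·(1/2)^2 = 1/2).
r to an offspring = 1/2 (one parent–offspring link: r = (1/2)^1 = 1/2).
Summing one r·B term per recipient: 1·0.125·0.304 + 1·0.25·0.0325 + 3·0.5·0.25 + 1·0.5·0.201 = 0.521625.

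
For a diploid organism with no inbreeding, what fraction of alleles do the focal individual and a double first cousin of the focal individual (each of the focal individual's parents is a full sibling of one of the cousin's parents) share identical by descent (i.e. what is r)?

Each parent–offspring link contributes a factor of 1/2, and independent paths through distinct common ancestors add.
Double first cousins share both grandparent pairs — four paths of length 4: r = 4·(1/2)^4 = 1/4.

0.25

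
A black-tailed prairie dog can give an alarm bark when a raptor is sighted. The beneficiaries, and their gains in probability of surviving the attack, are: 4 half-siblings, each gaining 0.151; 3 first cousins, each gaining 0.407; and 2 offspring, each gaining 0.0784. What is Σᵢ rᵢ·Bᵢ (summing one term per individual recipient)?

0.382025

r to a half-sibling = 1/4 (half-sibs share one parent — one path of length 2: r = (1/2)^2 = 1/4).
r to a first cousin = 0.125 (first cousins share one grandparent pair — two paths of length 4: r = 2·(1/2)^4 = 1/8).
r to an offspring = 0.5 (one parent–offspring link: r = (1/2)^1 = 1/2).
Summing one r·B term per recipient: 4·0.25·0.151 + 3·0.125·0.407 + 2·0.5·0.0784 = 0.382025.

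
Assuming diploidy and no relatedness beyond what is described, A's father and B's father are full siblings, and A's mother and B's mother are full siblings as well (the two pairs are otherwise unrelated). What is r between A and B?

Relatedness sums over independent paths through distinct common ancestors.
A and B are related in two ways: first cousins through their fathers (r = 1/8) and first cousins through their mothers (r = 1/8) — i.e. double first cousins.
r = 1/8 + 1/8 = 0.25.

0.25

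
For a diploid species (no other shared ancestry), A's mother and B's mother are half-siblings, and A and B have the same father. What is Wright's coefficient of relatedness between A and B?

0.3125

Independent pedigree routes through distinct common ancestors add.
A and B are related in two ways: half first cousins through their mothers (r = 1/16) and half-sibs through their shared father (r = 1/4).
r = 1/16 + 1/4 = 5/16 = 0.3125.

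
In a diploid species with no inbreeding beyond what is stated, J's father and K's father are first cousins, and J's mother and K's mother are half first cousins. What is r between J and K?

Independent pedigree routes through distinct common ancestors add.
J and K are related in two ways: second cousins through their fathers (r = 1/32) and half second cousins through their mothers (r = 1/64).
r = 1/32 + 1/64 = 3/64 = 0.046875.

0.046875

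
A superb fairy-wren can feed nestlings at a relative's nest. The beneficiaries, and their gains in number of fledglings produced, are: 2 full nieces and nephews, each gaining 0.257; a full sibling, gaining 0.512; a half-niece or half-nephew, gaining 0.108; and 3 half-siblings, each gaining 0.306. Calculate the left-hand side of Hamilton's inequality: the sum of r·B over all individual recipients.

r to a full niece or nephew = 0.25 (full aunt/uncle↔niece/nephew: two paths of length 3 through the shared grandparent pair: r = 2·(1/2)^3 = 1/4).
r to a full sibling = 1/2 (full sibs share both parents — two paths of length 2: r = 2·(1/2)^2 = 1/2).
r to a half-niece or half-nephew = 0.125 (half-aunt/uncle↔niece/nephew: one path of length 3: r = (1/2)^3 = 1/8).
r to a half-sibling = 0.25 (half-sibs share one parent — one path of length 2: r = (1/2)^2 = 1/4).
Summing one r·B term per recipient: 2·0.25·0.257 + 1·0.5·0.512 + 1·0.125·0.108 + 3·0.25·0.306 = 0.6275.

0.6275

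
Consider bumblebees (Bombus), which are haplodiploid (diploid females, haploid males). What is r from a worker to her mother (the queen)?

0.5

One meiotic link between diploid queen and diploid daughter: r = 1/2.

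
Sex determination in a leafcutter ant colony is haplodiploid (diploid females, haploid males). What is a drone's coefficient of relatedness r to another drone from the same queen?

0.5

Haploid brothers each carry a random half of the queen's diploid genome, so on average they share half: r = 1/2.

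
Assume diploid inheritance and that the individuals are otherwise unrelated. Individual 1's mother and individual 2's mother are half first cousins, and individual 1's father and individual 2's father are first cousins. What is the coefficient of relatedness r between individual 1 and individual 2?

0.046875

Relatedness sums over independent paths through distinct common ancestors.
Individual 1 and individual 2 are related in two ways: half second cousins through their mothers (r = 1/64) and second cousins through their fathers (r = 1/32).
r = 1/64 + 1/32 = 0.046875.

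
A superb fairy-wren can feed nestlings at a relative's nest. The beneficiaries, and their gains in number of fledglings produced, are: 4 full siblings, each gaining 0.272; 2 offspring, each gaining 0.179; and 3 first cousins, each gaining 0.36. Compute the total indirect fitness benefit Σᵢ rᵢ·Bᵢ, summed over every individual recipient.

0.858

r to a full sibling = 1/2 (full sibs share both parents — two paths of length 2: r = 2·(1/2)^2 = 1/2).
r to an offspring = 1/2 (one parent–offspring link: r = (1/2)^1 = 1/2).
r to a first cousin = 1/8 (first cousins share one grandparent pair — two paths of length 4: r = 2·(1/2)^4 = 1/8).
Summing one r·B term per recipient: 4·0.5·0.272 + 2·0.5·0.179 + 3·0.125·0.36 = 0.858.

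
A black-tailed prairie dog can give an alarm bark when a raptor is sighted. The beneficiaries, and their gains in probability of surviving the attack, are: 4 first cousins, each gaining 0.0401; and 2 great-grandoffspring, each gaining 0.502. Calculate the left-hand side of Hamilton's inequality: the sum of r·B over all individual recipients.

0.14555

r to a first cousin = 0.125 (first cousins share one grandparent pair — two paths of length 4: r = 2·(1/2)^4 = 1/8).
r to a great-grandoffspring = 1/8 (three parent–offspring links: r = (1/2)^3 = 1/8).
Summing one r·B term per recipient: 4·0.125·0.0401 + 2·0.125·0.502 = 0.14555.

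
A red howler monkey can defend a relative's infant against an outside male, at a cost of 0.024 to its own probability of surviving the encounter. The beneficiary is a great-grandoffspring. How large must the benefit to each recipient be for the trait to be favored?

r to a great-grandoffspring = 0.125 (three parent–offspring links: r = (1/2)^3 = 1/8).
Hamilton's rule with n recipients of equal r: n·r·B > C, so B > C/(n·r) = 0.024/(1·0.125) = 0.192.

0.192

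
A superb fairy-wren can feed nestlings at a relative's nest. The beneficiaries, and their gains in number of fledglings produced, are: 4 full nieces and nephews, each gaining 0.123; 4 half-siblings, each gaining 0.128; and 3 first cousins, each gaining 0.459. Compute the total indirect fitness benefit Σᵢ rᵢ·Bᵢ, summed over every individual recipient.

r to a full niece or nephew = 1/4 (full aunt/uncle↔niece/nephew: two paths of length 3 through the shared grandparent pair: r = 2·(1/2)^3 = 1/4).
r to a half-sibling = 0.25 (half-sibs share one parent — one path of length 2: r = (1/2)^2 = 1/4).
r to a first cousin = 1/8 (first cousins share one grandparent pair — two paths of length 4: r = 2·(1/2)^4 = 1/8).
Summing one r·B term per recipient: 4·0.25·0.123 + 4·0.25·0.128 + 3·0.125·0.459 = 0.423125.

0.423125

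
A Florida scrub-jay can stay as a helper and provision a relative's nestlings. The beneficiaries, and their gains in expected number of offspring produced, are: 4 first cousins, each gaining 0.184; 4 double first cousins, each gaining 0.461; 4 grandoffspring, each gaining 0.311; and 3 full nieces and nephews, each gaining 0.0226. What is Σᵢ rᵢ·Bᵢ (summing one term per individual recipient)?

r to a first cousin = 1/8 (first cousins share one grandparent pair — two paths of length 4: r = 2·(1/2)^4 = 1/8).
r to a double first cousin = 0.25 (double first cousins share both grandparent pairs — four paths of length 4: r = 4·(1/2)^4 = 1/4).
r to a grandoffspring = 0.25 (two parent–offspring links: r = (1/2)^2 = 1/4).
r to a full niece or nephew = 1/4 (full aunt/uncle↔niece/nephew: two paths of length 3 through the shared grandparent pair: r = 2·(1/2)^3 = 1/4).
Summing one r·B term per recipient: 4·0.125·0.184 + 4·0.25·0.461 + 4·0.25·0.311 + 3·0.25·0.0226 = 0.88095.

0.88095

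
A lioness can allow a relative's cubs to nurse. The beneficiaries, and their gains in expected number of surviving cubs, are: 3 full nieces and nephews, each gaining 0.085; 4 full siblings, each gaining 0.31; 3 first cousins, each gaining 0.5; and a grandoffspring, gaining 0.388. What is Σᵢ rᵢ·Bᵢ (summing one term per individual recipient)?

0.96825

r to a full niece or nephew = 1/4 (full aunt/uncle↔niece/nephew: two paths of length 3 through the shared grandparent pair: r = 2·(1/2)^3 = 1/4).
r to a full sibling = 0.5 (full sibs share both parents — two paths of length 2: r = 2·(1/2)^2 = 1/2).
r to a first cousin = 1/8 (first cousins share one grandparent pair — two paths of length 4: r = 2·(1/2)^4 = 1/8).
r to a grandoffspring = 1/4 (two parent–offspring links: r = (1/2)^2 = 1/4).
Summing one r·B term per recipient: 3·0.25·0.085 + 4·0.5·0.31 + 3·0.125·0.5 + 1·0.25·0.388 = 0.96825.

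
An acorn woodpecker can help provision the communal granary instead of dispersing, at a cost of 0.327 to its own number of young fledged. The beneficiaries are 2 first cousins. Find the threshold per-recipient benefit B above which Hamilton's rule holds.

1.308

r to a first cousin = 1/8 (first cousins share one grandparent pair — two paths of length 4: r = 2·(1/2)^4 = 1/8).
Hamilton's rule with n recipients of equal r: n·r·B > C, so B > C/(n·r) = 0.327/(2·0.125) = 1.308.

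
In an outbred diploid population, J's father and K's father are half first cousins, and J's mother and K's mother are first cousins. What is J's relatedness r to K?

Independent pedigree routes through distinct common ancestors add.
J and K are related in two ways: half second cousins through their fathers (r = 1/64) and second cousins through their mothers (r = 1/32).
r = 1/64 + 1/32 = 3/64 = 0.046875.

0.046875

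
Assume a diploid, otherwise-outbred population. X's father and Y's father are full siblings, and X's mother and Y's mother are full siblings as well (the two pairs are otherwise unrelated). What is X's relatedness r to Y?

Independent pedigree routes through distinct common ancestors add.
X and Y are related in two ways: first cousins through their fathers (r = 1/8) and first cousins through their mothers (r = 1/8) — i.e. double first cousins.
r = 1/8 + 1/8 = 0.25.

0.25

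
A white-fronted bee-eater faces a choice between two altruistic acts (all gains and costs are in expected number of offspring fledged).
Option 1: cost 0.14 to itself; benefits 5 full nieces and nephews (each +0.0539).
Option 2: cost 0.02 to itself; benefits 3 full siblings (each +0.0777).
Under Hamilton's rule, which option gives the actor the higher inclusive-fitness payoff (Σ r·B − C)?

Option 1: r to a full niece or nephew = 0.25.
Option 1: Σ r·B − C = (5·0.25·0.0539) − 0.14 = -0.072625.
Option 2: r to a full sibling = 0.5.
Option 2: Σ r·B − C = (3·0.5·0.0777) − 0.02 = 0.09655.
Option 2 has the higher net inclusive-fitness payoff.

Option 2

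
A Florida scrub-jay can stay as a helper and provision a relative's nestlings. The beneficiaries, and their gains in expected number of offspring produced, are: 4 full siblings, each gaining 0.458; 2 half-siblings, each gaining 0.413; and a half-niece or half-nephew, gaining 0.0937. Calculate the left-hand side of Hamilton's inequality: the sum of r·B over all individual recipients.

r to a full sibling = 1/2 (full sibs share both parents — two paths of length 2: r = 2·(1/2)^2 = 1/2).
r to a half-sibling = 0.25 (half-sibs share one parent — one path of length 2: r = (1/2)^2 = 1/4).
r to a half-niece or half-nephew = 1/8 (half-aunt/uncle↔niece/nephew: one path of length 3: r = (1/2)^3 = 1/8).
Summing one r·B term per recipient: 4·0.5·0.458 + 2·0.25·0.413 + 1·0.125·0.0937 = 1.1342125.

1.1342125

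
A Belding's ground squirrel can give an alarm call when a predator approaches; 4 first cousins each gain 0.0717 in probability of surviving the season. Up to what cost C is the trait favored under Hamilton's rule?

0.03585

r to a first cousin = 0.125 (first cousins share one grandparent pair — two paths of length 4: r = 2·(1/2)^4 = 1/8).
Hamilton's rule: n·r·B > C, so the trait is favored while C < n·r·B = 4·0.125·0.0717 = 0.03585.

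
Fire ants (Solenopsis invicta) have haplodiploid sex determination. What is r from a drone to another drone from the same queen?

0.5

Haploid brothers each carry a random half of the queen's diploid genome, so on average they share half: r = 1/2.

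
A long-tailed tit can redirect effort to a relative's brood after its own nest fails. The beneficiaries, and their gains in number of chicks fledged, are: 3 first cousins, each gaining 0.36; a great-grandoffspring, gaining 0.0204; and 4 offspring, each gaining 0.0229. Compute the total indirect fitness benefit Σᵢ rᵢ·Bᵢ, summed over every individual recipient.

0.18335

r to a first cousin = 1/8 (first cousins share one grandparent pair — two paths of length 4: r = 2·(1/2)^4 = 1/8).
r to a great-grandoffspring = 0.125 (three parent–offspring links: r = (1/2)^3 = 1/8).
r to an offspring = 0.5 (one parent–offspring link: r = (1/2)^1 = 1/2).
Summing one r·B term per recipient: 3·0.125·0.36 + 1·0.125·0.0204 + 4·0.5·0.0229 = 0.18335.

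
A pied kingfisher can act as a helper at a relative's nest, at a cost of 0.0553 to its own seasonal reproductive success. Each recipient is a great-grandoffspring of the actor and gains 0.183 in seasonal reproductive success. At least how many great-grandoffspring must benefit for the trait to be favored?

3

r to a great-grandoffspring = 1/8 (three parent–offspring links: r = (1/2)^3 = 1/8).
Hamilton's rule: n·r·B > C  ⇒  n > C/(r·B) = 0.0553/(0.125·0.183) = 2.417.
The smallest integer exceeding 2.417 is 3.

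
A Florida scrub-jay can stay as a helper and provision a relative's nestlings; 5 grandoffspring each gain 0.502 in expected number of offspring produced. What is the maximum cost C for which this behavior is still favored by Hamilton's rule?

0.6275

r to a grandoffspring = 0.25 (two parent–offspring links: r = (1/2)^2 = 1/4).
Hamilton's rule: n·r·B > C, so the trait is favored while C < n·r·B = 5·0.25·0.502 = 0.6275.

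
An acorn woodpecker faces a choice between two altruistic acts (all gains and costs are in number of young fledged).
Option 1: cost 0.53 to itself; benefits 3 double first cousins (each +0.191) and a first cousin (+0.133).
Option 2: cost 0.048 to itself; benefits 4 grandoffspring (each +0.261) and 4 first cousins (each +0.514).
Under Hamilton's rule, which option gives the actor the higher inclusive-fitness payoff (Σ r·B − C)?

Option 1: r to a double first cousin = 0.25.
Option 1: r to a first cousin = 0.125.
Option 1: Σ r·B − C = (3·0.25·0.191 + 1·0.125·0.133) − 0.53 = -0.370125.
Option 2: r to a grandoffspring = 0.25.
Option 2: r to a first cousin = 0.125.
Option 2: Σ r·B − C = (4·0.25·0.261 + 4·0.125·0.514) − 0.048 = 0.47.
Option 2 has the higher net inclusive-fitness payoff.

Option 2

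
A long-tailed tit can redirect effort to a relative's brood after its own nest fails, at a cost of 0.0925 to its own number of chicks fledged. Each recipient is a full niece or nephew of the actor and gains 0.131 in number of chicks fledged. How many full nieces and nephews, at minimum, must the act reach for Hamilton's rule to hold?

3

r to a full niece or nephew = 0.25 (full aunt/uncle↔niece/nephew: two paths of length 3 through the shared grandparent pair: r = 2·(1/2)^3 = 1/4).
Hamilton's rule: n·r·B > C  ⇒  n > C/(r·B) = 0.0925/(0.25·0.131) = 2.824.
The smallest integer exceeding 2.824 is 3.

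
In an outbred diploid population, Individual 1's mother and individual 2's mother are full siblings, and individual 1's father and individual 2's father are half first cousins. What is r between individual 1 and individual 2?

Independent pedigree routes through distinct common ancestors add.
Individual 1 and individual 2 are related in two ways: first cousins through their mothers (r = 1/8) and half second cousins through their fathers (r = 1/64).
r = 1/8 + 1/64 = 9/64 = 0.140625.

0.140625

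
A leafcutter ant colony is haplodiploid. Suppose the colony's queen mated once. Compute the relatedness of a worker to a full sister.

Haplodiploid full sisters inherit their father's entire haploid genome identically (contributing 1/2) and on average half of their mother's contribution (1/2 · 1/2 = 1/4); r = 1/2 + 1/4 = 3/4.

0.75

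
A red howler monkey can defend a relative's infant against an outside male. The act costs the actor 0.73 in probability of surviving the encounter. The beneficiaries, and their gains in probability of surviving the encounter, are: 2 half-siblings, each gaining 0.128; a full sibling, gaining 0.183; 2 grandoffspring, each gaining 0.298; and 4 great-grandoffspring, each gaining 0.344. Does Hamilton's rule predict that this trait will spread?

No

Hamilton's rule: the trait is favored when the sum of r·B over every recipient exceeds the actor's cost C.
r to a half-sibling = 0.25 (half-sibs share one parent — one path of length 2: r = (1/2)^2 = 1/4).
r to a full sibling = 1/2 (full sibs share both parents — two paths of length 2: r = 2·(1/2)^2 = 1/2).
r to a grandoffspring = 0.25 (two parent–offspring links: r = (1/2)^2 = 1/4).
r to a great-grandoffspring = 1/8 (three parent–offspring links: r = (1/2)^3 = 1/8).
Summing one r·B term per recipient: 2·0.25·0.128 + 1·0.5·0.183 + 2·0.25·0.298 + 4·0.125·0.344 = 0.4765.
0.4765 < 0.73: the indirect benefit is less than the cost.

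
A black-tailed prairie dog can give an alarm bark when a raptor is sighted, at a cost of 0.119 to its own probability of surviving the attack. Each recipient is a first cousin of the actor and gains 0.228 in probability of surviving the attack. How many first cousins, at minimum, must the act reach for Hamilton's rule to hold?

r to a first cousin = 0.125 (first cousins share one grandparent pair — two paths of length 4: r = 2·(1/2)^4 = 1/8).
Hamilton's rule: n·r·B > C  ⇒  n > C/(r·B) = 0.119/(0.125·0.228) = 4.175.
The smallest integer exceeding 4.175 is 5.

5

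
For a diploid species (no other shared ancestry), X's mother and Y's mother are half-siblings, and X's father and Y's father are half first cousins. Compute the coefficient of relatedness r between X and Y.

0.078125

Relatedness sums over independent paths through distinct common ancestors.
X and Y are related in two ways: half first cousins through their mothers (r = 1/16) and half second cousins through their fathers (r = 1/64).
r = 1/16 + 1/64 = 0.078125.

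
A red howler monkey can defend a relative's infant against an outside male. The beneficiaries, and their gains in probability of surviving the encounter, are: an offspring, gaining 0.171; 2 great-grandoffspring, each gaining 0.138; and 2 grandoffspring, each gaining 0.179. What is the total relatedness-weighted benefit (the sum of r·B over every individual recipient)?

r to an offspring = 1/2 (one parent–offspring link: r = (1/2)^1 = 1/2).
r to a great-grandoffspring = 1/8 (three parent–offspring links: r = (1/2)^3 = 1/8).
r to a grandoffspring = 1/4 (two parent–offspring links: r = (1/2)^2 = 1/4).
Summing one r·B term per recipient: 1·0.5·0.171 + 2·0.125·0.138 + 2·0.25·0.179 = 0.2095.

0.2095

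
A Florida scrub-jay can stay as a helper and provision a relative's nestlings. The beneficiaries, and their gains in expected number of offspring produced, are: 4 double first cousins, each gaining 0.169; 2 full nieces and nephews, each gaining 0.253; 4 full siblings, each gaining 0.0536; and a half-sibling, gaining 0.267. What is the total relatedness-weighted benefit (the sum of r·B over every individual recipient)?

r to a double first cousin = 1/4 (double first cousins share both grandparent pairs — four paths of length 4: r = 4·(1/2)^4 = 1/4).
r to a full niece or nephew = 0.25 (full aunt/uncle↔niece/nephew: two paths of length 3 through the shared grandparent pair: r = 2·(1/2)^3 = 1/4).
r to a full sibling = 0.5 (full sibs share both parents — two paths of length 2: r = 2·(1/2)^2 = 1/2).
r to a half-sibling = 1/4 (half-sibs share one parent — one path of length 2: r = (1/2)^2 = 1/4).
Summing one r·B term per recipient: 4·0.25·0.169 + 2·0.25·0.253 + 4·0.5·0.0536 + 1·0.25·0.267 = 0.46945.

0.46945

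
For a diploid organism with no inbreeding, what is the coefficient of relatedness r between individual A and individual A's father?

Each parent–offspring link contributes a factor of 1/2, and independent paths through distinct common ancestors add.
One parent–offspring link: r = (1/2)^1 = 1/2.

0.5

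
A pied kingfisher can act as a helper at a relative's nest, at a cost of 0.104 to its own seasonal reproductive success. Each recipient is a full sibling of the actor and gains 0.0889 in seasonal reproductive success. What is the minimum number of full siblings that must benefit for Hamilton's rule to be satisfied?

r to a full sibling = 0.5 (full sibs share both parents — two paths of length 2: r = 2·(1/2)^2 = 1/2).
Hamilton's rule: n·r·B > C  ⇒  n > C/(r·B) = 0.104/(0.5·0.0889) = 2.34.
The smallest integer exceeding 2.34 is 3.

3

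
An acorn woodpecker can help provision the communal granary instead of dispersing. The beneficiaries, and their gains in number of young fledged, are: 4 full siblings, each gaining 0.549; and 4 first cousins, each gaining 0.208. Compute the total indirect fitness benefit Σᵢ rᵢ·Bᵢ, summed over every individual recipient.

r to a full sibling = 1/2 (full sibs share both parents — two paths of length 2: r = 2·(1/2)^2 = 1/2).
r to a first cousin = 1/8 (first cousins share one grandparent pair — two paths of length 4: r = 2·(1/2)^4 = 1/8).
Summing one r·B term per recipient: 4·0.5·0.549 + 4·0.125·0.208 = 1.202.

1.202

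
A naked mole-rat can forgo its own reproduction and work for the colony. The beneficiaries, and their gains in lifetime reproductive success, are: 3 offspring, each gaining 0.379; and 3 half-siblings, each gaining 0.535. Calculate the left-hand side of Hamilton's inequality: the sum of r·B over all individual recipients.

0.96975

r to an offspring = 0.5 (one parent–offspring link: r = (1/2)^1 = 1/2).
r to a half-sibling = 1/4 (half-sibs share one parent — one path of length 2: r = (1/2)^2 = 1/4).
Summing one r·B term per recipient: 3·0.5·0.379 + 3·0.25·0.535 = 0.96975.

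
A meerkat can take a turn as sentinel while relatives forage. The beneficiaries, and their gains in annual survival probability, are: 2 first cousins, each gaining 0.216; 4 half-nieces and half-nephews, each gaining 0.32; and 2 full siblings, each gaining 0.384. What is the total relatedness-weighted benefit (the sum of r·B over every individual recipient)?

r to a first cousin = 0.125 (first cousins share one grandparent pair — two paths of length 4: r = 2·(1/2)^4 = 1/8).
r to a half-niece or half-nephew = 1/8 (half-aunt/uncle↔niece/nephew: one path of length 3: r = (1/2)^3 = 1/8).
r to a full sibling = 0.5 (full sibs share both parents — two paths of length 2: r = 2·(1/2)^2 = 1/2).
Summing one r·B term per recipient: 2·0.125·0.216 + 4·0.125·0.32 + 2·0.5·0.384 = 0.598.

0.598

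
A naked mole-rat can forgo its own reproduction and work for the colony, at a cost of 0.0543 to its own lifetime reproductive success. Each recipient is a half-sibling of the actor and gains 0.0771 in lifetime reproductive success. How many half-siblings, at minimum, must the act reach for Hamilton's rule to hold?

3

r to a half-sibling = 0.25 (half-sibs share one parent — one path of length 2: r = (1/2)^2 = 1/4).
Hamilton's rule: n·r·B > C  ⇒  n > C/(r·B) = 0.0543/(0.25·0.0771) = 2.817.
The smallest integer exceeding 2.817 is 3.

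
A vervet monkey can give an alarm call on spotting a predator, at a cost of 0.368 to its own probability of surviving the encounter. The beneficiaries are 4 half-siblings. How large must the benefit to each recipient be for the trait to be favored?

r to a half-sibling = 0.25 (half-sibs share one parent — one path of length 2: r = (1/2)^2 = 1/4).
Hamilton's rule with n recipients of equal r: n·r·B > C, so B > C/(n·r) = 0.368/(4·0.25) = 0.368.

0.368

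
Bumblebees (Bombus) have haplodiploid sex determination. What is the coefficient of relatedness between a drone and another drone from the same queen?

0.5

Haploid brothers each carry a random half of the queen's diploid genome, so on average they share half: r = 1/2.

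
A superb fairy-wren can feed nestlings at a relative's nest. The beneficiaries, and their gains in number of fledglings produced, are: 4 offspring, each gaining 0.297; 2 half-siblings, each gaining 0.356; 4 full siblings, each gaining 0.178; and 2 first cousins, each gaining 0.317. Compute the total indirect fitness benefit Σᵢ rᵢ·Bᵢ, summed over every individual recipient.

r to an offspring = 0.5 (one parent–offspring link: r = (1/2)^1 = 1/2).
r to a half-sibling = 1/4 (half-sibs share one parent — one path of length 2: r = (1/2)^2 = 1/4).
r to a full sibling = 1/2 (full sibs share both parents — two paths of length 2: r = 2·(1/2)^2 = 1/2).
r to a first cousin = 0.125 (first cousins share one grandparent pair — two paths of length 4: r = 2·(1/2)^4 = 1/8).
Summing one r·B term per recipient: 4·0.5·0.297 + 2·0.25·0.356 + 4·0.5·0.178 + 2·0.125·0.317 = 1.20725.

1.20725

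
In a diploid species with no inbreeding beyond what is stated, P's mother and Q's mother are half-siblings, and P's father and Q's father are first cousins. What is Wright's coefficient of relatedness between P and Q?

0.09375

Wright's path rule: contributions from independent ancestry routes add.
P and Q are related in two ways: half first cousins through their mothers (r = 1/16) and second cousins through their fathers (r = 1/32).
r = 1/16 + 1/32 = 3/32 = 0.09375.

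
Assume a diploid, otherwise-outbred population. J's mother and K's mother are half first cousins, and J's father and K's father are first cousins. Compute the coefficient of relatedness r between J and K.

0.046875

Independent pedigree routes through distinct common ancestors add.
J and K are related in two ways: half second cousins through their mothers (r = 1/64) and second cousins through their fathers (r = 1/32).
r = 1/64 + 1/32 = 0.046875.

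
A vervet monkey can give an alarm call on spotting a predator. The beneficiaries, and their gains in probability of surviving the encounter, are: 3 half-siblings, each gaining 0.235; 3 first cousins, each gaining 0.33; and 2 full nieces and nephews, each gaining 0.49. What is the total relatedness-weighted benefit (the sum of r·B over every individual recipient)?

0.545

r to a half-sibling = 0.25 (half-sibs share one parent — one path of length 2: r = (1/2)^2 = 1/4).
r to a first cousin = 0.125 (first cousins share one grandparent pair — two paths of length 4: r = 2·(1/2)^4 = 1/8).
r to a full niece or nephew = 1/4 (full aunt/uncle↔niece/nephew: two paths of length 3 through the shared grandparent pair: r = 2·(1/2)^3 = 1/4).
Summing one r·B term per recipient: 3·0.25·0.235 + 3·0.125·0.33 + 2·0.25·0.49 = 0.545.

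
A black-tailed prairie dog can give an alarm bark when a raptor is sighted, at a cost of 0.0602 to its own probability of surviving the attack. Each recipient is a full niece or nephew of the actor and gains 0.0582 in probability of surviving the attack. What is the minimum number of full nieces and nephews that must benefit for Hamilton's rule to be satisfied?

r to a full niece or nephew = 1/4 (full aunt/uncle↔niece/nephew: two paths of length 3 through the shared grandparent pair: r = 2·(1/2)^3 = 1/4).
Hamilton's rule: n·r·B > C  ⇒  n > C/(r·B) = 0.0602/(0.25·0.0582) = 4.137.
The smallest integer exceeding 4.137 is 5.

5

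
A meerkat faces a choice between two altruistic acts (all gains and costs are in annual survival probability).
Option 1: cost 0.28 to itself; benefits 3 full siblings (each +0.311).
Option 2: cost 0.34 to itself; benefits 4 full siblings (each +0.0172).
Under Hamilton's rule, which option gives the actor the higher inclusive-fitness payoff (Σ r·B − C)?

Option 1: r to a full sibling = 0.5.
Option 1: Σ r·B − C = (3·0.5·0.311) − 0.28 = 0.1865.
Option 2: r to a full sibling = 0.5.
Option 2: Σ r·B − C = (4·0.5·0.0172) − 0.34 = -0.3056.
Option 1 has the higher net inclusive-fitness payoff.

Option 1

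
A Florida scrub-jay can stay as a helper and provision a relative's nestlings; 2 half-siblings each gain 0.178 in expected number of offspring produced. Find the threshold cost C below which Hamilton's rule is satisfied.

r to a half-sibling = 1/4 (half-sibs share one parent — one path of length 2: r = (1/2)^2 = 1/4).
Hamilton's rule: n·r·B > C, so the trait is favored while C < n·r·B = 2·0.25·0.178 = 0.089.

0.089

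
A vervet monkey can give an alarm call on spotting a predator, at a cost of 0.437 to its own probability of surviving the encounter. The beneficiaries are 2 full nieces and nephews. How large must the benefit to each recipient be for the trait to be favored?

r to a full niece or nephew = 1/4 (full aunt/uncle↔niece/nephew: two paths of length 3 through the shared grandparent pair: r = 2·(1/2)^3 = 1/4).
Hamilton's rule with n recipients of equal r: n·r·B > C, so B > C/(n·r) = 0.437/(2·0.25) = 0.874.

0.874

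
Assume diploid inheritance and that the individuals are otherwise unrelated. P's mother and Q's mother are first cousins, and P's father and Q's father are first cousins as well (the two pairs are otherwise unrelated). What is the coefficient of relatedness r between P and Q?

0.0625

Independent pedigree routes through distinct common ancestors add.
P and Q are related in two ways: second cousins through their mothers (r = 1/32) and second cousins through their fathers (r = 1/32).
r = 1/32 + 1/32 = 1/16 = 0.0625.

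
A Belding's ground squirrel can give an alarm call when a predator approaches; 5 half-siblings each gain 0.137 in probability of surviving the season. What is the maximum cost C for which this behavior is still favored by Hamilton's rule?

0.17125

r to a half-sibling = 0.25 (half-sibs share one parent — one path of length 2: r = (1/2)^2 = 1/4).
Hamilton's rule: n·r·B > C, so the trait is favored while C < n·r·B = 5·0.25·0.137 = 0.17125.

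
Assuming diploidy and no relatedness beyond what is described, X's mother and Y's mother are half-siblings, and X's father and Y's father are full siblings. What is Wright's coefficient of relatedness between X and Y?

0.1875

Relatedness sums over independent paths through distinct common ancestors.
X and Y are related in two ways: half first cousins through their mothers (r = 1/16) and first cousins through their fathers (r = 1/8).
r = 1/16 + 1/8 = 3/16 = 0.1875.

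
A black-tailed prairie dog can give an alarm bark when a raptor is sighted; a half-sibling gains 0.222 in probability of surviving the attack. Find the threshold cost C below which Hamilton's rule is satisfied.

r to a half-sibling = 0.25 (half-sibs share one parent — one path of length 2: r = (1/2)^2 = 1/4).
Hamilton's rule: n·r·B > C, so the trait is favored while C < n·r·B = 1·0.25·0.222 = 0.0555.

0.0555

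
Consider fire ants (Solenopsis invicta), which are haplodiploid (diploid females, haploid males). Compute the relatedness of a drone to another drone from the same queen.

0.5

Haploid brothers each carry a random half of the queen's diploid genome, so on average they share half: r = 1/2.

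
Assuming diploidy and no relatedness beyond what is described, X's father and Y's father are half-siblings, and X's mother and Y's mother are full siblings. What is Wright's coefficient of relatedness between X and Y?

0.1875

Independent pedigree routes through distinct common ancestors add.
X and Y are related in two ways: half first cousins through their fathers (r = 1/16) and first cousins through their mothers (r = 1/8).
r = 1/16 + 1/8 = 0.1875.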